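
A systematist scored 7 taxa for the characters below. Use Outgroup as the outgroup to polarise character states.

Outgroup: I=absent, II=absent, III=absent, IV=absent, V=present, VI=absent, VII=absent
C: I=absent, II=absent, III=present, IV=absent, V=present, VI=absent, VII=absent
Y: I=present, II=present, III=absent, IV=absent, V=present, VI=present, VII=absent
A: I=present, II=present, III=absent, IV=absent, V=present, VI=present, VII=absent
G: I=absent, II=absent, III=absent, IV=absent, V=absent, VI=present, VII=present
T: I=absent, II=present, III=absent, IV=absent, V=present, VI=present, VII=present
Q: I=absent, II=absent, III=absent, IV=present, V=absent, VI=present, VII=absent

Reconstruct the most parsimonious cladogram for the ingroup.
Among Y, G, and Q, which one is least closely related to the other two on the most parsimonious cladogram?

Y

Character polarity is set by the outgroup: the derived state is whichever differs from the outgroup's state, so for V the derived state is 'absent', and for the remaining characters it is 'present'.
Only A and Y show the derived state 'present' for I, supporting them as a clade.
Only A, T, and Y show the derived state 'present' for II, supporting them as a clade.
III (derived state 'present') is unique to C (autapomorphy; uninformative for grouping).
IV (derived state 'present') is unique to Q (autapomorphy; uninformative for grouping).
V (derived state 'absent') is shared by G and Q — a synapomorphy uniting that clade.
Only A, G, Q, T, and Y show the derived state 'present' for VI, supporting them as a clade.
VII groups G and T, which is incompatible with the clades supported by the remaining characters; treating it as convergent (homoplasy) costs fewer steps than any alternative tree.
Most parsimonious ingroup topology: (C,(((Y,A),T),(G,Q))).
Q and G share a more recent common ancestor with each other than either does with Y, so Y is the least closely related of the three.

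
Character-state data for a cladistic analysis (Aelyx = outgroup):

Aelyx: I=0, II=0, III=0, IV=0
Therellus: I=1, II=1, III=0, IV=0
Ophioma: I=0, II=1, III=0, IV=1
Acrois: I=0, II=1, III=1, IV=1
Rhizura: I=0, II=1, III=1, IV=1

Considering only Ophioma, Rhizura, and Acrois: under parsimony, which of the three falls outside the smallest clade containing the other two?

The outgroup has state '0' for every character, so '1' is the derived state throughout.
I: derived state '1' in Therellus only — an autapomorphy, so it tells us nothing about relationships among taxa.
II (derived state '1') is shared by all ingroup taxa — unites the whole ingroup.
III: derived state '1' in Acrois and Rhizura only — synapomorphy for {Acrois, Rhizura}.
IV (derived state '1') is shared by Acrois, Ophioma, and Rhizura — a synapomorphy uniting that clade.
Most parsimonious ingroup topology: (((Acrois,Rhizura),Ophioma),Therellus).
Rhizura and Acrois share a more recent common ancestor with each other than either does with Ophioma, so Ophioma is the least closely related of the three.

Ophioma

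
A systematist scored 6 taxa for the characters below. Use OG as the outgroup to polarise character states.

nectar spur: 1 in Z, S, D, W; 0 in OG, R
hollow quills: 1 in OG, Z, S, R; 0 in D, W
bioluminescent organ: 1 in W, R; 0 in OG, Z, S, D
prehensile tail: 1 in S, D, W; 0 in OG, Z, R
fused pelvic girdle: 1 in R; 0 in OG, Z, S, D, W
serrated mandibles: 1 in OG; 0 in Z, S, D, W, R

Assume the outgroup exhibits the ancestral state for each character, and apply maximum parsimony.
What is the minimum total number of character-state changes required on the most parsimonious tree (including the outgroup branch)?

7

Character polarity is set by the outgroup: the derived state is whichever differs from the outgroup's state, so for hollow quills, serrated mandibles the derived state is '0', and for the remaining characters it is '1'.
nectar spur (derived state '1') is shared by D, S, W, and Z — a synapomorphy uniting that clade.
Only D and W show the derived state '0' for hollow quills, supporting them as a clade.
bioluminescent organ groups R and W, which is incompatible with the clades supported by the remaining characters; treating it as convergent (homoplasy) costs fewer steps than any alternative tree.
prehensile tail (derived state '1') is shared by D, S, and W — a synapomorphy uniting that clade.
fused pelvic girdle: derived state '1' in R only — an autapomorphy, so it tells us nothing about relationships among taxa.
serrated mandibles (derived state '0') is shared by all ingroup taxa — unites the whole ingroup.
Most parsimonious ingroup topology: ((Z,(S,(D,W))),R).
Changes per character on this tree: nectar spur: 1; hollow quills: 1; bioluminescent organ: 2; prehensile tail: 1; fused pelvic girdle: 1; serrated mandibles: 1.
Total = 7.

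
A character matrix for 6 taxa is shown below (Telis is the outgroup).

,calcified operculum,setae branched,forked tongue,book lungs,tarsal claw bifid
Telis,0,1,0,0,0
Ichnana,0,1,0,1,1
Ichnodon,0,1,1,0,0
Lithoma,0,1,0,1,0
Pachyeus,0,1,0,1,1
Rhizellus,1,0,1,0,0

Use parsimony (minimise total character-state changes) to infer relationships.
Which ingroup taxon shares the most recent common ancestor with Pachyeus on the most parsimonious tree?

Character polarity is set by the outgroup: the derived state is whichever differs from the outgroup's state, so for setae branched the derived state is '0', and for the remaining characters it is '1'.
calcified operculum (derived state '1') is unique to Rhizellus (autapomorphy; uninformative for grouping).
setae branched: derived state '0' in Rhizellus only — an autapomorphy, so it tells us nothing about relationships among taxa.
Only Ichnodon and Rhizellus show the derived state '1' for forked tongue, supporting them as a clade.
book lungs (derived state '1') is shared by Ichnana, Lithoma, and Pachyeus — a synapomorphy uniting that clade.
tarsal claw bifid (derived state '1') is shared by Ichnana and Pachyeus — a synapomorphy uniting that clade.
Most parsimonious ingroup topology: (((Ichnana,Pachyeus),Lithoma),(Ichnodon,Rhizellus)).
Pachyeus and Ichnana form a cherry on this tree, so they are sister taxa.

Ichnana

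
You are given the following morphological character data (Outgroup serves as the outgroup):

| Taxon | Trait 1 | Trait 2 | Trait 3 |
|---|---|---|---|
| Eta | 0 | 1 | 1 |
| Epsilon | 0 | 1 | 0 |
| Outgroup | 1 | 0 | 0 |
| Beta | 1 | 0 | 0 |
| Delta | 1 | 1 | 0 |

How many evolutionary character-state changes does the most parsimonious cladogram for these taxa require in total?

Character polarity is set by the outgroup: the derived state is whichever differs from the outgroup's state, so for Trait 1 the derived state is '0', and for the remaining characters it is '1'.
Trait 1: derived state '0' in Epsilon and Eta only — synapomorphy for {Epsilon, Eta}.
Trait 2 (derived state '1') is shared by Delta, Epsilon, and Eta — a synapomorphy uniting that clade.
Trait 3: derived state '1' in Eta only — an autapomorphy, so it tells us nothing about relationships among taxa.
Most parsimonious ingroup topology: (((Epsilon,Eta),Delta),Beta).
Changes per character on this tree: Trait 1: 1; Trait 2: 1; Trait 3: 1.
Total = 3.

3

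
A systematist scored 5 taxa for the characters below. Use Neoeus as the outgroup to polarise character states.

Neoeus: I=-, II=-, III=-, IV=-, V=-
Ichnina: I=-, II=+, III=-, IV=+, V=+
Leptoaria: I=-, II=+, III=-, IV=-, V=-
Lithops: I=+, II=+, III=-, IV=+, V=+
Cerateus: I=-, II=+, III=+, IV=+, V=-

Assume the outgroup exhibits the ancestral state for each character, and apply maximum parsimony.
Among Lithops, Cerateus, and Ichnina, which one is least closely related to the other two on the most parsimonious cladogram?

The outgroup has state '-' for every character, so '+' is the derived state throughout.
I: derived state '+' in Lithops only — an autapomorphy, so it tells us nothing about relationships among taxa.
II (derived state '+') is shared by all ingroup taxa — unites the whole ingroup.
III (derived state '+') is unique to Cerateus (autapomorphy; uninformative for grouping).
IV: derived state '+' in Cerateus, Ichnina, and Lithops only — synapomorphy for {Cerateus, Ichnina, Lithops}.
V: derived state '+' in Ichnina and Lithops only — synapomorphy for {Ichnina, Lithops}.
Most parsimonious ingroup topology: (((Ichnina,Lithops),Cerateus),Leptoaria).
Ichnina and Lithops share a more recent common ancestor with each other than either does with Cerateus, so Cerateus is the least closely related of the three.

Cerateus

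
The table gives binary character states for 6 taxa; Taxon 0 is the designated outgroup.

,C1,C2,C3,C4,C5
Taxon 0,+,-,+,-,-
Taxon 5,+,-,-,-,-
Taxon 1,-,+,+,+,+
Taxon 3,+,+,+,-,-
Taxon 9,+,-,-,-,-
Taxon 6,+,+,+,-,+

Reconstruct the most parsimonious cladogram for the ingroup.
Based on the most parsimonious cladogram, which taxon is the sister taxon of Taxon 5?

Character polarity is set by the outgroup: the derived state is whichever differs from the outgroup's state, so for C1, C3 the derived state is '-', and for the remaining characters it is '+'.
C1 (derived state '-') is unique to Taxon 1 (autapomorphy; uninformative for grouping).
C2: derived state '+' in Taxon 1, Taxon 3, and Taxon 6 only — synapomorphy for {Taxon 1, Taxon 3, Taxon 6}.
Only Taxon 5 and Taxon 9 show the derived state '-' for C3, supporting them as a clade.
C4: derived state '+' in Taxon 1 only — an autapomorphy, so it tells us nothing about relationships among taxa.
C5 (derived state '+') is shared by Taxon 1 and Taxon 6 — a synapomorphy uniting that clade.
Most parsimonious ingroup topology: ((Taxon 5,Taxon 9),((Taxon 1,Taxon 6),Taxon 3)).
Taxon 5 and Taxon 9 form a cherry on this tree, so they are sister taxa.

Taxon 9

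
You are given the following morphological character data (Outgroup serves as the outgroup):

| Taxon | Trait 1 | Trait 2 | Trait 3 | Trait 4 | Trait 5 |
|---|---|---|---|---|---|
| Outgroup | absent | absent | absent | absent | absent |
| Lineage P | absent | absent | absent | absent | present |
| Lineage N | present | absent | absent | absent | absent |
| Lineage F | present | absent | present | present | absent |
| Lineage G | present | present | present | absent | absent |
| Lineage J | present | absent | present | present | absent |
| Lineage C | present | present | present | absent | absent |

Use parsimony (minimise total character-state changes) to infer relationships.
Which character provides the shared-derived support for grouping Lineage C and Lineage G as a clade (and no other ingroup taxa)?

Trait 2

The outgroup has state 'absent' for every character, so 'present' is the derived state throughout.
Trait 1 (derived state 'present') is shared by Lineage C, Lineage F, Lineage G, Lineage J, and Lineage N — a synapomorphy uniting that clade.
Trait 2 (derived state 'present') is shared by Lineage C and Lineage G — a synapomorphy uniting that clade.
Trait 3: derived state 'present' in Lineage C, Lineage F, Lineage G, and Lineage J only — synapomorphy for {Lineage C, Lineage F, Lineage G, Lineage J}.
Trait 4 (derived state 'present') is shared by Lineage F and Lineage J — a synapomorphy uniting that clade.
Trait 5 (derived state 'present') is unique to Lineage P (autapomorphy; uninformative for grouping).
Most parsimonious ingroup topology: (Lineage P,(Lineage N,((Lineage F,Lineage J),(Lineage G,Lineage C)))).
The clade {Lineage C, Lineage G} is supported by Trait 2: its derived state 'present' occurs in exactly those taxa and in no other taxon (including the outgroup).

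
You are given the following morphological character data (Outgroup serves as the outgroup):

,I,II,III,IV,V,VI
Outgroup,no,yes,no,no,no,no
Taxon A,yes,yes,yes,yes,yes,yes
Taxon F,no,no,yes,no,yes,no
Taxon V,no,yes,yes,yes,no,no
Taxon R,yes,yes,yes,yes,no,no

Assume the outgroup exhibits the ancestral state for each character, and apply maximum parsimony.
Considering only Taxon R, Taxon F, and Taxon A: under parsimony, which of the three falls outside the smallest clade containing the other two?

Character polarity is set by the outgroup: the derived state is whichever differs from the outgroup's state, so for II the derived state is 'no', and for the remaining characters it is 'yes'.
I (derived state 'yes') is shared by Taxon A and Taxon R — a synapomorphy uniting that clade.
II: derived state 'no' in Taxon F only — an autapomorphy, so it tells us nothing about relationships among taxa.
III (derived state 'yes') is shared by all ingroup taxa — unites the whole ingroup.
IV: derived state 'yes' in Taxon A, Taxon R, and Taxon V only — synapomorphy for {Taxon A, Taxon R, Taxon V}.
V groups Taxon A and Taxon F, which is incompatible with the clades supported by the remaining characters; treating it as convergent (homoplasy) costs fewer steps than any alternative tree.
VI (derived state 'yes') is unique to Taxon A (autapomorphy; uninformative for grouping).
Most parsimonious ingroup topology: (((Taxon A,Taxon R),Taxon V),Taxon F).
Taxon A and Taxon R share a more recent common ancestor with each other than either does with Taxon F, so Taxon F is the least closely related of the three.

Taxon F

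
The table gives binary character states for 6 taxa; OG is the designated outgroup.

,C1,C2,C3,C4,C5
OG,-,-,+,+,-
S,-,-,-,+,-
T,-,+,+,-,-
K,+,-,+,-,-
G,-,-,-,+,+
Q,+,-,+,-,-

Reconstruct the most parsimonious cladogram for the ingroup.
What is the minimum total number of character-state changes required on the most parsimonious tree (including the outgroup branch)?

5

Character polarity is set by the outgroup: the derived state is whichever differs from the outgroup's state, so for C3, C4 the derived state is '-', and for the remaining characters it is '+'.
C1 (derived state '+') is shared by K and Q — a synapomorphy uniting that clade.
C2: derived state '+' in T only — an autapomorphy, so it tells us nothing about relationships among taxa.
C3 (derived state '-') is shared by G and S — a synapomorphy uniting that clade.
Only K, Q, and T show the derived state '-' for C4, supporting them as a clade.
C5 (derived state '+') is unique to G (autapomorphy; uninformative for grouping).
Most parsimonious ingroup topology: ((G,S),(T,(K,Q))).
Changes per character on this tree: C1: 1; C2: 1; C3: 1; C4: 1; C5: 1.
Total = 5.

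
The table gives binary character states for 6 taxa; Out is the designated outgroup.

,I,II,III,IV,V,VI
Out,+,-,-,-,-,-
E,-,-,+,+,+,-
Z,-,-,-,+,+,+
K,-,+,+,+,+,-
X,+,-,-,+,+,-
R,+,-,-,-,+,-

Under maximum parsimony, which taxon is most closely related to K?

E

Character polarity is set by the outgroup: the derived state is whichever differs from the outgroup's state, so for I the derived state is '-', and for the remaining characters it is '+'.
Only E, K, and Z show the derived state '-' for I, supporting them as a clade.
II (derived state '+') is unique to K (autapomorphy; uninformative for grouping).
III: derived state '+' in E and K only — synapomorphy for {E, K}.
IV (derived state '+') is shared by E, K, X, and Z — a synapomorphy uniting that clade.
V (derived state '+') is shared by all ingroup taxa — unites the whole ingroup.
VI: derived state '+' in Z only — an autapomorphy, so it tells us nothing about relationships among taxa.
Most parsimonious ingroup topology: ((((E,K),Z),X),R).
K and E form a cherry on this tree, so they are sister taxa.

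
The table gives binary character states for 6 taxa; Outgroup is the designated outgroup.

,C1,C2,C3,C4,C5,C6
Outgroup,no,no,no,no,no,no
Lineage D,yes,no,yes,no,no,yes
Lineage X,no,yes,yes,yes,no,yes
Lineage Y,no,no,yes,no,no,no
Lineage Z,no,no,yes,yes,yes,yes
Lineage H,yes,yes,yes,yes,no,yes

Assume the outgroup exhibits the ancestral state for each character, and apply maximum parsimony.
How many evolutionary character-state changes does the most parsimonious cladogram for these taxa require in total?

The outgroup has state 'no' for every character, so 'yes' is the derived state throughout.
C1 groups Lineage D and Lineage H, which is incompatible with the clades supported by the remaining characters; treating it as convergent (homoplasy) costs fewer steps than any alternative tree.
Only Lineage H and Lineage X show the derived state 'yes' for C2, supporting them as a clade.
All ingroup taxa share the derived state 'yes' for C3; it defines the ingroup but does not resolve relationships within it.
C4 (derived state 'yes') is shared by Lineage H, Lineage X, and Lineage Z — a synapomorphy uniting that clade.
C5 (derived state 'yes') is unique to Lineage Z (autapomorphy; uninformative for grouping).
Only Lineage D, Lineage H, Lineage X, and Lineage Z show the derived state 'yes' for C6, supporting them as a clade.
Most parsimonious ingroup topology: ((Lineage D,((Lineage X,Lineage H),Lineage Z)),Lineage Y).
Changes per character on this tree: C1: 2; C2: 1; C3: 1; C4: 1; C5: 1; C6: 1.
Total = 7.

7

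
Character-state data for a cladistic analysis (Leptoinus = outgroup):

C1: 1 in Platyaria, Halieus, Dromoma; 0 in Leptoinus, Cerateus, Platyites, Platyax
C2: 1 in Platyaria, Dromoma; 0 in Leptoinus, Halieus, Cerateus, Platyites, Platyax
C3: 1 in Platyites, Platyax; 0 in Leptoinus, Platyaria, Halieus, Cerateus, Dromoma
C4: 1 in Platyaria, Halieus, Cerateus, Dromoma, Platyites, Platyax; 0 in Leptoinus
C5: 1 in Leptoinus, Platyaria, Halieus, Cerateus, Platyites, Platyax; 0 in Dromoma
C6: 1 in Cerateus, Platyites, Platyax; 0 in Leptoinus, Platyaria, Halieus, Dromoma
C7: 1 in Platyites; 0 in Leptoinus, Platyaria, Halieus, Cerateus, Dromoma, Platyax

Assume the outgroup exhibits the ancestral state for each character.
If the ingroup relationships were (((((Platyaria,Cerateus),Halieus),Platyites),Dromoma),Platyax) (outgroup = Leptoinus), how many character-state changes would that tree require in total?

Map each character onto (((((Platyaria,Cerateus),Halieus),Platyites),Dromoma),Platyax) (rooted by Leptoinus) and count the minimum state changes it requires (Fitch parsimony):
C1: 3; C2: 2; C3: 2; C4: 1; C5: 1; C6: 3; C7: 1.
Total tree length = 13.

13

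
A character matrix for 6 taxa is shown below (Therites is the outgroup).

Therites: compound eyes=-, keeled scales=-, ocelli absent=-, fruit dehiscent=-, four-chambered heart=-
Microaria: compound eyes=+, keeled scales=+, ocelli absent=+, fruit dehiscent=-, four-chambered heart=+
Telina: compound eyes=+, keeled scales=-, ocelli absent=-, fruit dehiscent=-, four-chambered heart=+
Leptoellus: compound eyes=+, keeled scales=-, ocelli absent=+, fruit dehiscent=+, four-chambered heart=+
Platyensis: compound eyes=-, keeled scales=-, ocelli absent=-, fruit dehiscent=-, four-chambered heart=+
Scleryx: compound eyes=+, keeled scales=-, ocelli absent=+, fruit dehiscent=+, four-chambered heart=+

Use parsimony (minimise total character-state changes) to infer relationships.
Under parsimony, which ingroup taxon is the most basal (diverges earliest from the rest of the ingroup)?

The outgroup has state '-' for every character, so '+' is the derived state throughout.
Only Leptoellus, Microaria, Scleryx, and Telina show the derived state '+' for compound eyes, supporting them as a clade.
keeled scales: derived state '+' in Microaria only — an autapomorphy, so it tells us nothing about relationships among taxa.
ocelli absent: derived state '+' in Leptoellus, Microaria, and Scleryx only — synapomorphy for {Leptoellus, Microaria, Scleryx}.
fruit dehiscent (derived state '+') is shared by Leptoellus and Scleryx — a synapomorphy uniting that clade.
All ingroup taxa share the derived state '+' for four-chambered heart; it defines the ingroup but does not resolve relationships within it.
Most parsimonious ingroup topology: ((((Leptoellus,Scleryx),Microaria),Telina),Platyensis).
Platyensis is sister to the clade containing all other ingroup taxa, so it is the earliest-diverging (most basal) ingroup lineage.

Platyensis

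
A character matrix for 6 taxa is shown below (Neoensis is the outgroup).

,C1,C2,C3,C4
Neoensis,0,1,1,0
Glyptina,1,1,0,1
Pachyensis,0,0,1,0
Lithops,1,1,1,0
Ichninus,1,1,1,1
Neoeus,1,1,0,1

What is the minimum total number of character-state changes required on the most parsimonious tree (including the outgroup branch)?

Character polarity is set by the outgroup: the derived state is whichever differs from the outgroup's state, so for C2, C3 the derived state is '0', and for the remaining characters it is '1'.
C1 (derived state '1') is shared by Glyptina, Ichninus, Lithops, and Neoeus — a synapomorphy uniting that clade.
C2: derived state '0' in Pachyensis only — an autapomorphy, so it tells us nothing about relationships among taxa.
C3: derived state '0' in Glyptina and Neoeus only — synapomorphy for {Glyptina, Neoeus}.
Only Glyptina, Ichninus, and Neoeus show the derived state '1' for C4, supporting them as a clade.
Most parsimonious ingroup topology: ((((Glyptina,Neoeus),Ichninus),Lithops),Pachyensis).
Changes per character on this tree: C1: 1; C2: 1; C3: 1; C4: 1.
Total = 4.

4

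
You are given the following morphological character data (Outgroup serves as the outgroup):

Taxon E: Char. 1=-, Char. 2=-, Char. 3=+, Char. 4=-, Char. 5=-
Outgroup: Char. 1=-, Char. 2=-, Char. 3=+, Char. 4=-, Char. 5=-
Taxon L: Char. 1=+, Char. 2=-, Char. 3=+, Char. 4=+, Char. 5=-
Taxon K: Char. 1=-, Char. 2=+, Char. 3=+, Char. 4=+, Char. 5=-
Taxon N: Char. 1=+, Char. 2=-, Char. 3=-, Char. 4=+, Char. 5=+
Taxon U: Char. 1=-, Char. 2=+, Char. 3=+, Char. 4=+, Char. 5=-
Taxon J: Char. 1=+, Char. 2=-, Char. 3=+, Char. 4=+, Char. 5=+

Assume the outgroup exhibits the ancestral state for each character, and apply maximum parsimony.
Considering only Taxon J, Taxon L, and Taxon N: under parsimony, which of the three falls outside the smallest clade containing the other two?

Taxon L

Character polarity is set by the outgroup: the derived state is whichever differs from the outgroup's state, so for Char. 3 the derived state is '-', and for the remaining characters it is '+'.
Only Taxon J, Taxon L, and Taxon N show the derived state '+' for Char. 1, supporting them as a clade.
Char. 2: derived state '+' in Taxon K and Taxon U only — synapomorphy for {Taxon K, Taxon U}.
Char. 3: derived state '-' in Taxon N only — an autapomorphy, so it tells us nothing about relationships among taxa.
Char. 4: derived state '+' in Taxon J, Taxon K, Taxon L, Taxon N, and Taxon U only — synapomorphy for {Taxon J, Taxon K, Taxon L, Taxon N, Taxon U}.
Char. 5: derived state '+' in Taxon J and Taxon N only — synapomorphy for {Taxon J, Taxon N}.
Most parsimonious ingroup topology: (((Taxon L,(Taxon N,Taxon J)),(Taxon U,Taxon K)),Taxon E).
Taxon J and Taxon N share a more recent common ancestor with each other than either does with Taxon L, so Taxon L is the least closely related of the three.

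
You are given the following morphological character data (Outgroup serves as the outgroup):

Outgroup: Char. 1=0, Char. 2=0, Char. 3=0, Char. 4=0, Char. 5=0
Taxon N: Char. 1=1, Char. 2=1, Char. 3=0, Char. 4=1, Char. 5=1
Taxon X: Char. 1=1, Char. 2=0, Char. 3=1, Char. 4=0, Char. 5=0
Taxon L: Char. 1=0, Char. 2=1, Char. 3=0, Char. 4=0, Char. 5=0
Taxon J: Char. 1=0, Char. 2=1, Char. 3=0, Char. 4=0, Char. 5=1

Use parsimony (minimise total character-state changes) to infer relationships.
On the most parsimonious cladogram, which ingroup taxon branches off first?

The outgroup has state '0' for every character, so '1' is the derived state throughout.
Char. 1 groups Taxon N and Taxon X, which is incompatible with the clades supported by the remaining characters; treating it as convergent (homoplasy) costs fewer steps than any alternative tree.
Char. 2 (derived state '1') is shared by Taxon J, Taxon L, and Taxon N — a synapomorphy uniting that clade.
Char. 3: derived state '1' in Taxon X only — an autapomorphy, so it tells us nothing about relationships among taxa.
Char. 4 (derived state '1') is unique to Taxon N (autapomorphy; uninformative for grouping).
Char. 5: derived state '1' in Taxon J and Taxon N only — synapomorphy for {Taxon J, Taxon N}.
Most parsimonious ingroup topology: (((Taxon N,Taxon J),Taxon L),Taxon X).
Taxon X is sister to the clade containing all other ingroup taxa, so it is the earliest-diverging (most basal) ingroup lineage.

Taxon X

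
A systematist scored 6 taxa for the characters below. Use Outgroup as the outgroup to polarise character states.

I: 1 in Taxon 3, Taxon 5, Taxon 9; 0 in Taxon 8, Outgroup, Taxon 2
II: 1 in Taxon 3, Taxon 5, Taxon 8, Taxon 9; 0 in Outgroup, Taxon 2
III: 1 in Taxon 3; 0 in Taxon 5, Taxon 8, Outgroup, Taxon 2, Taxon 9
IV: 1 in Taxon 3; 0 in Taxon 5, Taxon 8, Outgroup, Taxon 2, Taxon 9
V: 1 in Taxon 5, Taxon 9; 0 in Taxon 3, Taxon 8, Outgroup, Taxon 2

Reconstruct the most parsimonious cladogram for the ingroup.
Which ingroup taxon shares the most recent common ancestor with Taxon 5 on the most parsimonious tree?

The outgroup has state '0' for every character, so '1' is the derived state throughout.
I: derived state '1' in Taxon 3, Taxon 5, and Taxon 9 only — synapomorphy for {Taxon 3, Taxon 5, Taxon 9}.
Only Taxon 3, Taxon 5, Taxon 8, and Taxon 9 show the derived state '1' for II, supporting them as a clade.
III: derived state '1' in Taxon 3 only — an autapomorphy, so it tells us nothing about relationships among taxa.
IV (derived state '1') is unique to Taxon 3 (autapomorphy; uninformative for grouping).
V (derived state '1') is shared by Taxon 5 and Taxon 9 — a synapomorphy uniting that clade.
Most parsimonious ingroup topology: (((Taxon 3,(Taxon 9,Taxon 5)),Taxon 8),Taxon 2).
Taxon 5 and Taxon 9 form a cherry on this tree, so they are sister taxa.

Taxon 9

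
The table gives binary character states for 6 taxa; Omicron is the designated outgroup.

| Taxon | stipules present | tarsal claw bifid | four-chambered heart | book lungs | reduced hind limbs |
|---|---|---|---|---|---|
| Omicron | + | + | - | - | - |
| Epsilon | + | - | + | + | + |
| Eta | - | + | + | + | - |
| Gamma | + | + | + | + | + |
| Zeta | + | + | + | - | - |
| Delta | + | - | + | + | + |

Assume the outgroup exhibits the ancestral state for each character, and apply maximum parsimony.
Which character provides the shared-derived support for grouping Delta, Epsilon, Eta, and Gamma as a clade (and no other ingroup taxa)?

Character polarity is set by the outgroup: the derived state is whichever differs from the outgroup's state, so for stipules present, tarsal claw bifid the derived state is '-', and for the remaining characters it is '+'.
stipules present: derived state '-' in Eta only — an autapomorphy, so it tells us nothing about relationships among taxa.
Only Delta and Epsilon show the derived state '-' for tarsal claw bifid, supporting them as a clade.
four-chambered heart (derived state '+') is shared by all ingroup taxa — unites the whole ingroup.
book lungs: derived state '+' in Delta, Epsilon, Eta, and Gamma only — synapomorphy for {Delta, Epsilon, Eta, Gamma}.
reduced hind limbs (derived state '+') is shared by Delta, Epsilon, and Gamma — a synapomorphy uniting that clade.
Most parsimonious ingroup topology: ((((Epsilon,Delta),Gamma),Eta),Zeta).
The clade {Delta, Epsilon, Eta, Gamma} is supported by book lungs: its derived state '+' occurs in exactly those taxa and in no other taxon (including the outgroup).

book lungs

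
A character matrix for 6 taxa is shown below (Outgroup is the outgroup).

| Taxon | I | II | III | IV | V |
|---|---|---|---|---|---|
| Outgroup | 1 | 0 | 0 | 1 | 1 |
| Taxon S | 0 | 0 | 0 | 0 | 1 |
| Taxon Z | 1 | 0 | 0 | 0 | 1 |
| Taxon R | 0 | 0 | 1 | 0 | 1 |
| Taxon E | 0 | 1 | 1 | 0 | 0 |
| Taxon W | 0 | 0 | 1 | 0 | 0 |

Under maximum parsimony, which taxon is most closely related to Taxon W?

Character polarity is set by the outgroup: the derived state is whichever differs from the outgroup's state, so for I, IV, V the derived state is '0', and for the remaining characters it is '1'.
Only Taxon E, Taxon R, Taxon S, and Taxon W show the derived state '0' for I, supporting them as a clade.
II (derived state '1') is unique to Taxon E (autapomorphy; uninformative for grouping).
Only Taxon E, Taxon R, and Taxon W show the derived state '1' for III, supporting them as a clade.
All ingroup taxa share the derived state '0' for IV; it defines the ingroup but does not resolve relationships within it.
Only Taxon E and Taxon W show the derived state '0' for V, supporting them as a clade.
Most parsimonious ingroup topology: ((Taxon S,(Taxon R,(Taxon E,Taxon W))),Taxon Z).
Taxon W and Taxon E form a cherry on this tree, so they are sister taxa.

Taxon E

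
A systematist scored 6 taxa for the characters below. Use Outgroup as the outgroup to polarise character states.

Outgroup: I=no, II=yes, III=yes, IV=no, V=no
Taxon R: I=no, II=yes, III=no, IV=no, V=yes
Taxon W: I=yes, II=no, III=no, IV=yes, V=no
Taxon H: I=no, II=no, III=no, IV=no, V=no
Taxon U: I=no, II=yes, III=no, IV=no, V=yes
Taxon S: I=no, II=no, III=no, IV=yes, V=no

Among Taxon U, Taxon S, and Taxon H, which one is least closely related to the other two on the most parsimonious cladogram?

Character polarity is set by the outgroup: the derived state is whichever differs from the outgroup's state, so for II, III the derived state is 'no', and for the remaining characters it is 'yes'.
I: derived state 'yes' in Taxon W only — an autapomorphy, so it tells us nothing about relationships among taxa.
II: derived state 'no' in Taxon H, Taxon S, and Taxon W only — synapomorphy for {Taxon H, Taxon S, Taxon W}.
III (derived state 'no') is shared by all ingroup taxa — unites the whole ingroup.
IV (derived state 'yes') is shared by Taxon S and Taxon W — a synapomorphy uniting that clade.
V: derived state 'yes' in Taxon R and Taxon U only — synapomorphy for {Taxon R, Taxon U}.
Most parsimonious ingroup topology: ((Taxon R,Taxon U),((Taxon W,Taxon S),Taxon H)).
Taxon S and Taxon H share a more recent common ancestor with each other than either does with Taxon U, so Taxon U is the least closely related of the three.

Taxon U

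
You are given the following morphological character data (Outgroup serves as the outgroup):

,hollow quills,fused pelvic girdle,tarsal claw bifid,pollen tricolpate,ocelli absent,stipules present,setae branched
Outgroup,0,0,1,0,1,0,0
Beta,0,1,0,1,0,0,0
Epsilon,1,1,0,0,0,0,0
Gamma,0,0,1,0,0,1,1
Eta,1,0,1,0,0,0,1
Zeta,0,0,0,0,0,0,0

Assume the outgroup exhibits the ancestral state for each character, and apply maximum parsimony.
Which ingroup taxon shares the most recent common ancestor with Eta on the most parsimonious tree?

Gamma

Character polarity is set by the outgroup: the derived state is whichever differs from the outgroup's state, so for tarsal claw bifid, ocelli absent the derived state is '0', and for the remaining characters it is '1'.
hollow quills (state '1') occurs in Epsilon and Eta but conflicts with the nesting implied by the other characters — most parsimoniously interpreted as homoplasy.
Only Beta and Epsilon show the derived state '1' for fused pelvic girdle, supporting them as a clade.
tarsal claw bifid: derived state '0' in Beta, Epsilon, and Zeta only — synapomorphy for {Beta, Epsilon, Zeta}.
pollen tricolpate (derived state '1') is unique to Beta (autapomorphy; uninformative for grouping).
All ingroup taxa share the derived state '0' for ocelli absent; it defines the ingroup but does not resolve relationships within it.
stipules present (derived state '1') is unique to Gamma (autapomorphy; uninformative for grouping).
Only Eta and Gamma show the derived state '1' for setae branched, supporting them as a clade.
Most parsimonious ingroup topology: (((Beta,Epsilon),Zeta),(Gamma,Eta)).
Eta and Gamma form a cherry on this tree, so they are sister taxa.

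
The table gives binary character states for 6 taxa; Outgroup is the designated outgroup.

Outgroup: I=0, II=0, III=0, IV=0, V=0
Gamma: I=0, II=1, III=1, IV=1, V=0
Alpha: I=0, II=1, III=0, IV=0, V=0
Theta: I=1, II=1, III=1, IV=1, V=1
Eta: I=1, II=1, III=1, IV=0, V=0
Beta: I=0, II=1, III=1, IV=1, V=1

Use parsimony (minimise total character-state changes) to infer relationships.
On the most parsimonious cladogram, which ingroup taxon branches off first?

Alpha

The outgroup has state '0' for every character, so '1' is the derived state throughout.
I groups Eta and Theta, which is incompatible with the clades supported by the remaining characters; treating it as convergent (homoplasy) costs fewer steps than any alternative tree.
All ingroup taxa share the derived state '1' for II; it defines the ingroup but does not resolve relationships within it.
III (derived state '1') is shared by Beta, Eta, Gamma, and Theta — a synapomorphy uniting that clade.
IV (derived state '1') is shared by Beta, Gamma, and Theta — a synapomorphy uniting that clade.
V (derived state '1') is shared by Beta and Theta — a synapomorphy uniting that clade.
Most parsimonious ingroup topology: ((((Theta,Beta),Gamma),Eta),Alpha).
Alpha is sister to the clade containing all other ingroup taxa, so it is the earliest-diverging (most basal) ingroup lineage.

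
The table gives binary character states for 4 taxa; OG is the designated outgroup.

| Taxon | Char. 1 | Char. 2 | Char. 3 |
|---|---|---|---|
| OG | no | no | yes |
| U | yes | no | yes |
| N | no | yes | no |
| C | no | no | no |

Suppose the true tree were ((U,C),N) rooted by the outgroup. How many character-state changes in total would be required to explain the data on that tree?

4

Map each character onto ((U,C),N) (rooted by OG) and count the minimum state changes it requires (Fitch parsimony):
Char. 1: 1; Char. 2: 1; Char. 3: 2.
Total tree length = 4.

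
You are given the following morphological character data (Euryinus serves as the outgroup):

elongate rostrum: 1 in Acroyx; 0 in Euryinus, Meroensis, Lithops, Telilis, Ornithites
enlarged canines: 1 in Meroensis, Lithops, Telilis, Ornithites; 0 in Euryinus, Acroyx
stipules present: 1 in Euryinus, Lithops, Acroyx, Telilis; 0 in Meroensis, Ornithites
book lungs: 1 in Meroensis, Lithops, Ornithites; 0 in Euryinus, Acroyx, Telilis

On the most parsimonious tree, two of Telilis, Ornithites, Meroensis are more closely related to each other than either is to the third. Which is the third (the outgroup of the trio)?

Character polarity is set by the outgroup: the derived state is whichever differs from the outgroup's state, so for stipules present the derived state is '0', and for the remaining characters it is '1'.
elongate rostrum (derived state '1') is unique to Acroyx (autapomorphy; uninformative for grouping).
enlarged canines: derived state '1' in Lithops, Meroensis, Ornithites, and Telilis only — synapomorphy for {Lithops, Meroensis, Ornithites, Telilis}.
stipules present (derived state '0') is shared by Meroensis and Ornithites — a synapomorphy uniting that clade.
book lungs (derived state '1') is shared by Lithops, Meroensis, and Ornithites — a synapomorphy uniting that clade.
Most parsimonious ingroup topology: ((((Meroensis,Ornithites),Lithops),Telilis),Acroyx).
Meroensis and Ornithites share a more recent common ancestor with each other than either does with Telilis, so Telilis is the least closely related of the three.

Telilis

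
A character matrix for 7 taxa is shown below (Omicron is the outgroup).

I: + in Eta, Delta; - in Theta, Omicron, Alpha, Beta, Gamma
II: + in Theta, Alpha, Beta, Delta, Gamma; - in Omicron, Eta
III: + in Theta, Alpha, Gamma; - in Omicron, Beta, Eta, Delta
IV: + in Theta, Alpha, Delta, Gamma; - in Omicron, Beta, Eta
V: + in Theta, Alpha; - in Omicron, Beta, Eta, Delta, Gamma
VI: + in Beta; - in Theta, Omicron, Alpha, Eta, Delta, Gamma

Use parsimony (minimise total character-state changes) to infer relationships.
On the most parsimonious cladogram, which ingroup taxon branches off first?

Eta

The outgroup has state '-' for every character, so '+' is the derived state throughout.
I groups Delta and Eta, which is incompatible with the clades supported by the remaining characters; treating it as convergent (homoplasy) costs fewer steps than any alternative tree.
II (derived state '+') is shared by Alpha, Beta, Delta, Gamma, and Theta — a synapomorphy uniting that clade.
III (derived state '+') is shared by Alpha, Gamma, and Theta — a synapomorphy uniting that clade.
IV (derived state '+') is shared by Alpha, Delta, Gamma, and Theta — a synapomorphy uniting that clade.
V: derived state '+' in Alpha and Theta only — synapomorphy for {Alpha, Theta}.
VI: derived state '+' in Beta only — an autapomorphy, so it tells us nothing about relationships among taxa.
Most parsimonious ingroup topology: (((((Alpha,Theta),Gamma),Delta),Beta),Eta).
Eta is sister to the clade containing all other ingroup taxa, so it is the earliest-diverging (most basal) ingroup lineage.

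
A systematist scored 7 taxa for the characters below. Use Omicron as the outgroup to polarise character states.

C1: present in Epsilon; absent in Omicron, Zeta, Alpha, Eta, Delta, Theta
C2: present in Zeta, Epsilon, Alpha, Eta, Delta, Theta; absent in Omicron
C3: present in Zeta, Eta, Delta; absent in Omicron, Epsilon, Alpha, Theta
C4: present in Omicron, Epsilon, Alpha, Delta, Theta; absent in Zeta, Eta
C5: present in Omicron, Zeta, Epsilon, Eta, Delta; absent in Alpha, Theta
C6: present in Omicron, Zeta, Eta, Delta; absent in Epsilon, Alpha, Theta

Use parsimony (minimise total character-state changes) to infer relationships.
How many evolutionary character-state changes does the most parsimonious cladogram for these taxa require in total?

Character polarity is set by the outgroup: the derived state is whichever differs from the outgroup's state, so for C4, C5, C6 the derived state is 'absent', and for the remaining characters it is 'present'.
C1: derived state 'present' in Epsilon only — an autapomorphy, so it tells us nothing about relationships among taxa.
C2 (derived state 'present') is shared by all ingroup taxa — unites the whole ingroup.
C3 (derived state 'present') is shared by Delta, Eta, and Zeta — a synapomorphy uniting that clade.
Only Eta and Zeta show the derived state 'absent' for C4, supporting them as a clade.
C5 (derived state 'absent') is shared by Alpha and Theta — a synapomorphy uniting that clade.
C6 (derived state 'absent') is shared by Alpha, Epsilon, and Theta — a synapomorphy uniting that clade.
Most parsimonious ingroup topology: (((Zeta,Eta),Delta),(Epsilon,(Alpha,Theta))).
Changes per character on this tree: C1: 1; C2: 1; C3: 1; C4: 1; C5: 1; C6: 1.
Total = 6.

6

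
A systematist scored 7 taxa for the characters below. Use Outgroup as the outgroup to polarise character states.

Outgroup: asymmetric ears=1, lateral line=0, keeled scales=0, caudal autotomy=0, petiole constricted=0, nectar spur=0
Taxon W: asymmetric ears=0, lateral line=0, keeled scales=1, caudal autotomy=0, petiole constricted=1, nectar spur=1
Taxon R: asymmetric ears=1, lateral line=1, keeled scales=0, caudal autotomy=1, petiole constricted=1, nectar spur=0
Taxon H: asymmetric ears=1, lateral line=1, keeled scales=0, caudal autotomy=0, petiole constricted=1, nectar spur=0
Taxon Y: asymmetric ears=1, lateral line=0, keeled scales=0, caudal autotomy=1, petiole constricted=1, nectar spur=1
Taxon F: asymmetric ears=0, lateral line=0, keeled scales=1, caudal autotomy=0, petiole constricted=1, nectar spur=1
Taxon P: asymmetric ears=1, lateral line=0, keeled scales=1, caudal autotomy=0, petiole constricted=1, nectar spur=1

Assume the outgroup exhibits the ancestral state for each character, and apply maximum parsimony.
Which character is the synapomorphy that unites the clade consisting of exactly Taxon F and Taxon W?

asymmetric ears

Character polarity is set by the outgroup: the derived state is whichever differs from the outgroup's state, so for asymmetric ears the derived state is '0', and for the remaining characters it is '1'.
asymmetric ears (derived state '0') is shared by Taxon F and Taxon W — a synapomorphy uniting that clade.
lateral line: derived state '1' in Taxon H and Taxon R only — synapomorphy for {Taxon H, Taxon R}.
keeled scales: derived state '1' in Taxon F, Taxon P, and Taxon W only — synapomorphy for {Taxon F, Taxon P, Taxon W}.
caudal autotomy (state '1') occurs in Taxon R and Taxon Y but conflicts with the nesting implied by the other characters — most parsimoniously interpreted as homoplasy.
petiole constricted (derived state '1') is shared by all ingroup taxa — unites the whole ingroup.
nectar spur: derived state '1' in Taxon F, Taxon P, Taxon W, and Taxon Y only — synapomorphy for {Taxon F, Taxon P, Taxon W, Taxon Y}.
Most parsimonious ingroup topology: ((((Taxon W,Taxon F),Taxon P),Taxon Y),(Taxon R,Taxon H)).
The clade {Taxon F, Taxon W} is supported by asymmetric ears: its derived state '0' occurs in exactly those taxa and in no other taxon (including the outgroup).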